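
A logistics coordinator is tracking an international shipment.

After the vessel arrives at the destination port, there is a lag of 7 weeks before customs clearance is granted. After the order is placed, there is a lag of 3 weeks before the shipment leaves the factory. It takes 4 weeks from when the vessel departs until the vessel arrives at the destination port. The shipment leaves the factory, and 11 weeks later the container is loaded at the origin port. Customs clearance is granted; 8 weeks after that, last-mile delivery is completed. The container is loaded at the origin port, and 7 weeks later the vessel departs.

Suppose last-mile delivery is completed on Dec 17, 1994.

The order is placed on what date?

Last-mile delivery is completed: Dec 17, 1994.
Customs clearance is granted: Dec 17, 1994 − 8 weeks = Oct 22, 1994.
The vessel arrives at the destination port: Oct 22, 1994 − 7 weeks = Sep 3, 1994.
The vessel departs: Sep 3, 1994 − 4 weeks = Aug 6, 1994.
The container is loaded at the origin port: Aug 6, 1994 − 7 weeks = Jun 18, 1994.
The shipment leaves the factory: Jun 18, 1994 − 11 weeks = Apr 2, 1994.
The order is placed: Apr 2, 1994 − 3 weeks = Mar 12, 1994.

Mar 12, 1994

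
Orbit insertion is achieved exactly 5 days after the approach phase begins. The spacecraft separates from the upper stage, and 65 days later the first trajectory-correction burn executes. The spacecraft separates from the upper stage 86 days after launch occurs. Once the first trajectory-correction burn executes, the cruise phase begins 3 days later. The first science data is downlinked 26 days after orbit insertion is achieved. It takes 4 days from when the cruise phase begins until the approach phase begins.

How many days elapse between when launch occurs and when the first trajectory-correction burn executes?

Causal path: launch occurs → the spacecraft separates from the upper stage → the first trajectory-correction burn executes.
Total delay along the path: 86 + 65 = 151 days.

151 days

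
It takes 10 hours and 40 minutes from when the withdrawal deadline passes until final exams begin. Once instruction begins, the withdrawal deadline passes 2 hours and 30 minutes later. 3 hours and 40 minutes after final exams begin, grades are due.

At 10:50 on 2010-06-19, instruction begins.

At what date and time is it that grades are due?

Instruction begins: 10:50 Jun 19, 2010.
The withdrawal deadline passes: 10:50 Jun 19, 2010 + 2h30m = 13:20 Jun 19, 2010.
Final exams begin: 13:20 Jun 19, 2010 + 10h40m = 00:00 Jun 20, 2010.
Grades are due: 00:00 Jun 20, 2010 + 3h40m = 03:40 Jun 20, 2010.

03:40 on 2010-06-20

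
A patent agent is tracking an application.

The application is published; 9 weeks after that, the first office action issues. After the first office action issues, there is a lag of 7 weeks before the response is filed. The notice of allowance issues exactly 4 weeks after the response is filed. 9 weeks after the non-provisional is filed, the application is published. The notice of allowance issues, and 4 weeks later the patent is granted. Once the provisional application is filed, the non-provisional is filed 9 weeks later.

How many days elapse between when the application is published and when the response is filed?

112 days

Causal path: the application is published → the first office action issues → the response is filed.
Total delay along the path: 9 + 7 weeks = 16 weeks = 112 days.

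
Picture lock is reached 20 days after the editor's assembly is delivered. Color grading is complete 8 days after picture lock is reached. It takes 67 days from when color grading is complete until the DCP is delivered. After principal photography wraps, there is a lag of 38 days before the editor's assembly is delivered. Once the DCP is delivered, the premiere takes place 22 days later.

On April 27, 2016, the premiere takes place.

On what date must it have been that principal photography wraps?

November 24, 2015

The premiere takes place: Apr 27, 2016.
The DCP is delivered: Apr 27, 2016 − 22 days = Apr 5, 2016.
Color grading is complete: Apr 5, 2016 − 67 days = Jan 29, 2016.
Picture lock is reached: Jan 29, 2016 − 8 days = Jan 21, 2016.
The editor's assembly is delivered: Jan 21, 2016 − 20 days = Jan 1, 2016.
Principal photography wraps: Jan 1, 2016 − 38 days = Nov 24, 2015.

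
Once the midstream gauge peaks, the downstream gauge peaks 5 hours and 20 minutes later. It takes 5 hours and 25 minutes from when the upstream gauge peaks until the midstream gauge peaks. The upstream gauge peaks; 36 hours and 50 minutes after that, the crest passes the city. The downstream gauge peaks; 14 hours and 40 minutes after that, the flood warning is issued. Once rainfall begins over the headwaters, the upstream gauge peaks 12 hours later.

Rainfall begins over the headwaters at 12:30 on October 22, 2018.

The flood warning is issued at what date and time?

Rainfall begins over the headwaters: 12:30 Oct 22, 2018.
The upstream gauge peaks: 12:30 Oct 22, 2018 + 12h = 00:30 Oct 23, 2018.
The midstream gauge peaks: 00:30 Oct 23, 2018 + 5h25m = 05:55 Oct 23, 2018.
The downstream gauge peaks: 05:55 Oct 23, 2018 + 5h20m = 11:15 Oct 23, 2018.
The flood warning is issued: 11:15 Oct 23, 2018 + 14h40m = 01:55 Oct 24, 2018.

01:55 on October 24, 2018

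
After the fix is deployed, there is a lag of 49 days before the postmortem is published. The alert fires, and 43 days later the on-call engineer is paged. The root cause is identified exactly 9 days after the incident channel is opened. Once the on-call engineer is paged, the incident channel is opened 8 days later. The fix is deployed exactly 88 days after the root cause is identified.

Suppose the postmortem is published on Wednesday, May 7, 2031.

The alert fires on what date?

The postmortem is published: May 7, 2031.
The fix is deployed: May 7, 2031 − 49 days = Mar 19, 2031.
The root cause is identified: Mar 19, 2031 − 88 days = Dec 21, 2030.
The incident channel is opened: Dec 21, 2030 − 9 days = Dec 12, 2030.
The on-call engineer is paged: Dec 12, 2030 − 8 days = Dec 4, 2030.
The alert fires: Dec 4, 2030 − 43 days = Oct 22, 2030.

Tuesday, October 22, 2030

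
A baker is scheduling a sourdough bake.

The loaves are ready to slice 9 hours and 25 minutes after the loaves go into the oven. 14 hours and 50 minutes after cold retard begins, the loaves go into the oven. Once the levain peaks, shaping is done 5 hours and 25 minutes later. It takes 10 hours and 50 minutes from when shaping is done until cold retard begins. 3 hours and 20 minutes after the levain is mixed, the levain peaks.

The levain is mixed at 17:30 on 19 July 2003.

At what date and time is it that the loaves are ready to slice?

The levain is mixed: 17:30 Jul 19, 2003.
The levain peaks: 17:30 Jul 19, 2003 + 3h20m = 20:50 Jul 19, 2003.
Shaping is done: 20:50 Jul 19, 2003 + 5h25m = 02:15 Jul 20, 2003.
Cold retard begins: 02:15 Jul 20, 2003 + 10h50m = 13:05 Jul 20, 2003.
The loaves go into the oven: 13:05 Jul 20, 2003 + 14h50m = 03:55 Jul 21, 2003.
The loaves are ready to slice: 03:55 Jul 21, 2003 + 9h25m = 13:20 Jul 21, 2003.

13:20 on 21 July 2003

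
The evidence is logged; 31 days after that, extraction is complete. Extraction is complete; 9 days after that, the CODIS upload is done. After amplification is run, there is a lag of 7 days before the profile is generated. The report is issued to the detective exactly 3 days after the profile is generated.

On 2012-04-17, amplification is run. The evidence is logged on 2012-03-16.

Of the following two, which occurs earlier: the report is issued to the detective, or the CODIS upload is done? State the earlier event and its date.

Amplification is run: Apr 17, 2012.
The profile is generated: Apr 17, 2012 + 7 days = Apr 24, 2012.
The report is issued to the detective: Apr 24, 2012 + 3 days = Apr 27, 2012.
The evidence is logged: Mar 16, 2012.
Extraction is complete: Mar 16, 2012 + 31 days = Apr 16, 2012.
The CODIS upload is done: Apr 16, 2012 + 9 days = Apr 25, 2012.
Comparing: the report is issued to the detective on Apr 27, 2012 vs the CODIS upload is done on Apr 25, 2012. Earlier: the CODIS upload is done.

The CODIS upload is done — 2012-04-25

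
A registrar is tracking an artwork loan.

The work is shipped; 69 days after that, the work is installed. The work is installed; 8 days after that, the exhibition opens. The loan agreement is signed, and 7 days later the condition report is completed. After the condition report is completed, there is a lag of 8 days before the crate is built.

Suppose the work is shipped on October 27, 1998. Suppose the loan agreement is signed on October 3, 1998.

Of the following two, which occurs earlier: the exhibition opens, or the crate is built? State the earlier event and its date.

The crate is built — October 18, 1998

The work is shipped: Oct 27, 1998.
The work is installed: Oct 27, 1998 + 69 days = Jan 4, 1999.
The exhibition opens: Jan 4, 1999 + 8 days = Jan 12, 1999.
The loan agreement is signed: Oct 3, 1998.
The condition report is completed: Oct 3, 1998 + 7 days = Oct 10, 1998.
The crate is built: Oct 10, 1998 + 8 days = Oct 18, 1998.
Comparing: the exhibition opens on Jan 12, 1999 vs the crate is built on Oct 18, 1998. Earlier: the crate is built.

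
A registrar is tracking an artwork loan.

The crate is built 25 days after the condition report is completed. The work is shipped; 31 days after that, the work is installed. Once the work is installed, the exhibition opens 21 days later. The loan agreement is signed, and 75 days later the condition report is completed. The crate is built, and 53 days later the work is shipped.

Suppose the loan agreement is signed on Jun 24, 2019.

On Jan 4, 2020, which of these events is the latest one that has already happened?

The loan agreement is signed: Jun 24, 2019.
The condition report is completed: Jun 24, 2019 + 75 days = Sep 7, 2019.
The crate is built: Sep 7, 2019 + 25 days = Oct 2, 2019.
The work is shipped: Oct 2, 2019 + 53 days = Nov 24, 2019.
The work is installed: Nov 24, 2019 + 31 days = Dec 25, 2019.
The exhibition opens: Dec 25, 2019 + 21 days = Jan 15, 2020.
Jan 4, 2020 falls between when the work is installed (Dec 25, 2019) and when the exhibition opens (Jan 15, 2020).

The work is installed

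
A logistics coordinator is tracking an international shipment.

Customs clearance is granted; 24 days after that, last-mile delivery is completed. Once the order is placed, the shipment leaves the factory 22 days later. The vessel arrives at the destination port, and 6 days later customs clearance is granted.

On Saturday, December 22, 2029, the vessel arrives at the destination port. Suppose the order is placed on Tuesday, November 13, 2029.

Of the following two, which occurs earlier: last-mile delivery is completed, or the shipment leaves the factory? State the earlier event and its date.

The shipment leaves the factory — Wednesday, December 5, 2029

The vessel arrives at the destination port: Dec 22, 2029.
Customs clearance is granted: Dec 22, 2029 + 6 days = Dec 28, 2029.
Last-mile delivery is completed: Dec 28, 2029 + 24 days = Jan 21, 2030.
The order is placed: Nov 13, 2029.
The shipment leaves the factory: Nov 13, 2029 + 22 days = Dec 5, 2029.
Comparing: last-mile delivery is completed on Jan 21, 2030 vs the shipment leaves the factory on Dec 5, 2029. Earlier: the shipment leaves the factory.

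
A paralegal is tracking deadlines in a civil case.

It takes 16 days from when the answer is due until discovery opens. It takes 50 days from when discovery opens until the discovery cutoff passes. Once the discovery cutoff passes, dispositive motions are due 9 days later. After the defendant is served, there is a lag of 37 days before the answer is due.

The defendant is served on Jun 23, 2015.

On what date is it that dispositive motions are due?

The defendant is served: Jun 23, 2015.
The answer is due: Jun 23, 2015 + 37 days = Jul 30, 2015.
Discovery opens: Jul 30, 2015 + 16 days = Aug 15, 2015.
The discovery cutoff passes: Aug 15, 2015 + 50 days = Oct 4, 2015.
Dispositive motions are due: Oct 4, 2015 + 9 days = Oct 13, 2015.

Oct 13, 2015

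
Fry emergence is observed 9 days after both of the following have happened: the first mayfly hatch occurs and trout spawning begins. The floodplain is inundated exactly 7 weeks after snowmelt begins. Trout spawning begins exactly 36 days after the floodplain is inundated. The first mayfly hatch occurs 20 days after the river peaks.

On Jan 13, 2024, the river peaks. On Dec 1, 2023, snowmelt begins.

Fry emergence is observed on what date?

The river peaks: Jan 13, 2024.
The first mayfly hatch occurs: Jan 13, 2024 + 20 days = Feb 2, 2024.
Snowmelt begins: Dec 1, 2023.
The floodplain is inundated: Dec 1, 2023 + 7 weeks = Jan 19, 2024.
Trout spawning begins: Jan 19, 2024 + 36 days = Feb 24, 2024.
Both prerequisites met — the first mayfly hatch occurs (Feb 2, 2024), trout spawning begins (Feb 24, 2024); the later is Feb 24, 2024.
Fry emergence is observed: Feb 24, 2024 + 9 days = Mar 4, 2024.

Mar 4, 2024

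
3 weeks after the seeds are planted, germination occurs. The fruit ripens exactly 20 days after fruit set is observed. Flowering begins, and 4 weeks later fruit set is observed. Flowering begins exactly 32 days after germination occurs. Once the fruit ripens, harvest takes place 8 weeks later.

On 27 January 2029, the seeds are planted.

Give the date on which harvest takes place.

3 July 2029

The seeds are planted: Jan 27, 2029.
Germination occurs: Jan 27, 2029 + 3 weeks = Feb 17, 2029.
Flowering begins: Feb 17, 2029 + 32 days = Mar 21, 2029.
Fruit set is observed: Mar 21, 2029 + 4 weeks = Apr 18, 2029.
The fruit ripens: Apr 18, 2029 + 20 days = May 8, 2029.
Harvest takes place: May 8, 2029 + 8 weeks = Jul 3, 2029.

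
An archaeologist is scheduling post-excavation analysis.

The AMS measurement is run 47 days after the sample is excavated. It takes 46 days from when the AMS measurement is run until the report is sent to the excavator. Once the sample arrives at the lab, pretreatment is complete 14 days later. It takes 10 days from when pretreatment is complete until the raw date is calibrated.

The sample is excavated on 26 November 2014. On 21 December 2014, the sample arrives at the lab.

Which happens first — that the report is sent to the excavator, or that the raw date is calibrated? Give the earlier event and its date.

The raw date is calibrated — 14 January 2015

The sample is excavated: Nov 26, 2014.
The AMS measurement is run: Nov 26, 2014 + 47 days = Jan 12, 2015.
The report is sent to the excavator: Jan 12, 2015 + 46 days = Feb 27, 2015.
The sample arrives at the lab: Dec 21, 2014.
Pretreatment is complete: Dec 21, 2014 + 14 days = Jan 4, 2015.
The raw date is calibrated: Jan 4, 2015 + 10 days = Jan 14, 2015.
Comparing: the report is sent to the excavator on Feb 27, 2015 vs the raw date is calibrated on Jan 14, 2015. Earlier: the raw date is calibrated.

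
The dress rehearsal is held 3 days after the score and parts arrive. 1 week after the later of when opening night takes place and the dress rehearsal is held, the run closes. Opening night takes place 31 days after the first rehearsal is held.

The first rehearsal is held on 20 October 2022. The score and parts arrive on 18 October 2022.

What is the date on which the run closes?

The first rehearsal is held: Oct 20, 2022.
Opening night takes place: Oct 20, 2022 + 31 days = Nov 20, 2022.
The score and parts arrive: Oct 18, 2022.
The dress rehearsal is held: Oct 18, 2022 + 3 days = Oct 21, 2022.
Both prerequisites met — opening night takes place (Nov 20, 2022), the dress rehearsal is held (Oct 21, 2022); the later is Nov 20, 2022.
The run closes: Nov 20, 2022 + 1 week = Nov 27, 2022.

27 November 2022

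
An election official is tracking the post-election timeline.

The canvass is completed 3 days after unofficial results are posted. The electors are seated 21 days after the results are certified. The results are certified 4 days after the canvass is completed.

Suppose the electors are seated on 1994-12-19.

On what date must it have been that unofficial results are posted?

1994-11-21

The electors are seated: Dec 19, 1994.
The results are certified: Dec 19, 1994 − 21 days = Nov 28, 1994.
The canvass is completed: Nov 28, 1994 − 4 days = Nov 24, 1994.
Unofficial results are posted: Nov 24, 1994 − 3 days = Nov 21, 1994.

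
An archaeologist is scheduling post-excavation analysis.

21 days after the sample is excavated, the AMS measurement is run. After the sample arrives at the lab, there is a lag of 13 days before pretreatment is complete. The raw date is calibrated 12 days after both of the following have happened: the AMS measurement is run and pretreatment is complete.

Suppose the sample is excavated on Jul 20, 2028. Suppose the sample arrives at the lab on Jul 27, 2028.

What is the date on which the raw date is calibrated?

Aug 22, 2028

The sample is excavated: Jul 20, 2028.
The AMS measurement is run: Jul 20, 2028 + 21 days = Aug 10, 2028.
The sample arrives at the lab: Jul 27, 2028.
Pretreatment is complete: Jul 27, 2028 + 13 days = Aug 9, 2028.
Both prerequisites met — the AMS measurement is run (Aug 10, 2028), pretreatment is complete (Aug 9, 2028); the later is Aug 10, 2028.
The raw date is calibrated: Aug 10, 2028 + 12 days = Aug 22, 2028.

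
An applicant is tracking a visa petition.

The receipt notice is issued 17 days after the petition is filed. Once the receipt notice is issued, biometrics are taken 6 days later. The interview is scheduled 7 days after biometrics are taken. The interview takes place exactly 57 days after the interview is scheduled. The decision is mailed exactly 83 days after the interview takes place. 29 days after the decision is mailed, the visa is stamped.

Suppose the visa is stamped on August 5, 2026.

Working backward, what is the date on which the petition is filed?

January 18, 2026

The visa is stamped: Aug 5, 2026.
The decision is mailed: Aug 5, 2026 − 29 days = Jul 7, 2026.
The interview takes place: Jul 7, 2026 − 83 days = Apr 15, 2026.
The interview is scheduled: Apr 15, 2026 − 57 days = Feb 17, 2026.
Biometrics are taken: Feb 17, 2026 − 7 days = Feb 10, 2026.
The receipt notice is issued: Feb 10, 2026 − 6 days = Feb 4, 2026.
The petition is filed: Feb 4, 2026 − 17 days = Jan 18, 2026.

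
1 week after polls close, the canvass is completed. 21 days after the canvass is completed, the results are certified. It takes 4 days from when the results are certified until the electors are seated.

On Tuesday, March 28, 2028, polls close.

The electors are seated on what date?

Saturday, April 29, 2028

Polls close: Mar 28, 2028.
The canvass is completed: Mar 28, 2028 + 1 week = Apr 4, 2028.
The results are certified: Apr 4, 2028 + 21 days = Apr 25, 2028.
The electors are seated: Apr 25, 2028 + 4 days = Apr 29, 2028.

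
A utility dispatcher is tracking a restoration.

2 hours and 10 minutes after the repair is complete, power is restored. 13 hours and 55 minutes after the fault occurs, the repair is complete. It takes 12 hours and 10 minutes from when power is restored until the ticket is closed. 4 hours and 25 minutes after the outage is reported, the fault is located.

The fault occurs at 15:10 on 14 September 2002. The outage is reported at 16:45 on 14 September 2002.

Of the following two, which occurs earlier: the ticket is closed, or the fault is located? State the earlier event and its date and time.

The fault is located — 21:10 on 14 September 2002

The fault occurs: 15:10 Sep 14, 2002.
The repair is complete: 15:10 Sep 14, 2002 + 13h55m = 05:05 Sep 15, 2002.
Power is restored: 05:05 Sep 15, 2002 + 2h10m = 07:15 Sep 15, 2002.
The ticket is closed: 07:15 Sep 15, 2002 + 12h10m = 19:25 Sep 15, 2002.
The outage is reported: 16:45 Sep 14, 2002.
The fault is located: 16:45 Sep 14, 2002 + 4h25m = 21:10 Sep 14, 2002.
Comparing: the ticket is closed at 19:25 Sep 15, 2002 vs the fault is located at 21:10 Sep 14, 2002. Earlier: the fault is located.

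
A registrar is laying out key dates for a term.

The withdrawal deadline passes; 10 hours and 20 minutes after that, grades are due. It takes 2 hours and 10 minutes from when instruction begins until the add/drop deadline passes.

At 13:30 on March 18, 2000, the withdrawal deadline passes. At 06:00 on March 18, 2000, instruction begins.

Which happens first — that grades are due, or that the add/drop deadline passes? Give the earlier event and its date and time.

The withdrawal deadline passes: 13:30 Mar 18, 2000.
Grades are due: 13:30 Mar 18, 2000 + 10h20m = 23:50 Mar 18, 2000.
Instruction begins: 06:00 Mar 18, 2000.
The add/drop deadline passes: 06:00 Mar 18, 2000 + 2h10m = 08:10 Mar 18, 2000.
Comparing: grades are due at 23:50 Mar 18, 2000 vs the add/drop deadline passes at 08:10 Mar 18, 2000. Earlier: the add/drop deadline passes.

The add/drop deadline passes — 08:10 on March 18, 2000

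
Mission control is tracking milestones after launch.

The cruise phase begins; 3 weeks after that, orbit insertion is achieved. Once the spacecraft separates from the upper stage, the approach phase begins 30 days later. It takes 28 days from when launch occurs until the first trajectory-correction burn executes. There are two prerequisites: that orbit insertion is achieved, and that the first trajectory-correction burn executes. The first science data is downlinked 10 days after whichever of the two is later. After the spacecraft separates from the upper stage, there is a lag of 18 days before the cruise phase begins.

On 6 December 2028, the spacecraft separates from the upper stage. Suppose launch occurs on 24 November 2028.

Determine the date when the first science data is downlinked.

The spacecraft separates from the upper stage: Dec 6, 2028.
The cruise phase begins: Dec 6, 2028 + 18 days = Dec 24, 2028.
Orbit insertion is achieved: Dec 24, 2028 + 3 weeks = Jan 14, 2029.
Launch occurs: Nov 24, 2028.
The first trajectory-correction burn executes: Nov 24, 2028 + 28 days = Dec 22, 2028.
Both prerequisites met — orbit insertion is achieved (Jan 14, 2029), the first trajectory-correction burn executes (Dec 22, 2028); the later is Jan 14, 2029.
The first science data is downlinked: Jan 14, 2029 + 10 days = Jan 24, 2029.

24 January 2029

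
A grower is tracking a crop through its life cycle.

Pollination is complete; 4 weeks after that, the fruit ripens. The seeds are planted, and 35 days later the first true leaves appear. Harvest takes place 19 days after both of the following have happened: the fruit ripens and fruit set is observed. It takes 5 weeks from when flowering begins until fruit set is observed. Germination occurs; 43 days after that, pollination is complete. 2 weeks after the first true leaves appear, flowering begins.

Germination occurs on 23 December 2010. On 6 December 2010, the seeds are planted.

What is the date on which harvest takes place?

23 March 2011

Germination occurs: Dec 23, 2010.
Pollination is complete: Dec 23, 2010 + 43 days = Feb 4, 2011.
The fruit ripens: Feb 4, 2011 + 4 weeks = Mar 4, 2011.
The seeds are planted: Dec 6, 2010.
The first true leaves appear: Dec 6, 2010 + 35 days = Jan 10, 2011.
Flowering begins: Jan 10, 2011 + 2 weeks = Jan 24, 2011.
Fruit set is observed: Jan 24, 2011 + 5 weeks = Feb 28, 2011.
Both prerequisites met — the fruit ripens (Mar 4, 2011), fruit set is observed (Feb 28, 2011); the later is Mar 4, 2011.
Harvest takes place: Mar 4, 2011 + 19 days = Mar 23, 2011.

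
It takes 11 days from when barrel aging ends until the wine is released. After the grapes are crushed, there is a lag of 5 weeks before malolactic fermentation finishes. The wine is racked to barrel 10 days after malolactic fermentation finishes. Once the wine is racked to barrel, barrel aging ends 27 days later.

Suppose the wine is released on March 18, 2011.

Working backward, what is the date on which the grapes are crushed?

The wine is released: Mar 18, 2011.
Barrel aging ends: Mar 18, 2011 − 11 days = Mar 7, 2011.
The wine is racked to barrel: Mar 7, 2011 − 27 days = Feb 8, 2011.
Malolactic fermentation finishes: Feb 8, 2011 − 10 days = Jan 29, 2011.
The grapes are crushed: Jan 29, 2011 − 5 weeks = Dec 25, 2010.

December 25, 2010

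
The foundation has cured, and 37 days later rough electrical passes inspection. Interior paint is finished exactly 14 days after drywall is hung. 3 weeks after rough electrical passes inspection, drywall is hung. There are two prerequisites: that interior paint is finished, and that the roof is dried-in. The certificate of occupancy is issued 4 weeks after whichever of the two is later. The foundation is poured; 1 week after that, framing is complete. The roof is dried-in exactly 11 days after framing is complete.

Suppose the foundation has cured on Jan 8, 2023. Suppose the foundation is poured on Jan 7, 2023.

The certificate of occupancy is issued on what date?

The foundation has cured: Jan 8, 2023.
Rough electrical passes inspection: Jan 8, 2023 + 37 days = Feb 14, 2023.
Drywall is hung: Feb 14, 2023 + 3 weeks = Mar 7, 2023.
Interior paint is finished: Mar 7, 2023 + 14 days = Mar 21, 2023.
The foundation is poured: Jan 7, 2023.
Framing is complete: Jan 7, 2023 + 1 week = Jan 14, 2023.
The roof is dried-in: Jan 14, 2023 + 11 days = Jan 25, 2023.
Both prerequisites met — interior paint is finished (Mar 21, 2023), the roof is dried-in (Jan 25, 2023); the later is Mar 21, 2023.
The certificate of occupancy is issued: Mar 21, 2023 + 4 weeks = Apr 18, 2023.

Apr 18, 2023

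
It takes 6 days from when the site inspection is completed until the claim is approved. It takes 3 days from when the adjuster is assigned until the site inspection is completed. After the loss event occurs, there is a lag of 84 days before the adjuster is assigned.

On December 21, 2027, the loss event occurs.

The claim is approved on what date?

The loss event occurs: Dec 21, 2027.
The adjuster is assigned: Dec 21, 2027 + 84 days = Mar 14, 2028.
The site inspection is completed: Mar 14, 2028 + 3 days = Mar 17, 2028.
The claim is approved: Mar 17, 2028 + 6 days = Mar 23, 2028.

March 23, 2028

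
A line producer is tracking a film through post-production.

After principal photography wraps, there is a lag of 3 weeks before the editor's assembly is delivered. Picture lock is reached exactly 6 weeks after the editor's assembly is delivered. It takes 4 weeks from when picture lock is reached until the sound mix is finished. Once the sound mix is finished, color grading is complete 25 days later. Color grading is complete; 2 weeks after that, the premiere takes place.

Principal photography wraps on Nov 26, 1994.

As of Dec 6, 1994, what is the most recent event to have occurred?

Principal photography wraps

Principal photography wraps: Nov 26, 1994.
The editor's assembly is delivered: Nov 26, 1994 + 3 weeks = Dec 17, 1994.
Picture lock is reached: Dec 17, 1994 + 6 weeks = Jan 28, 1995.
The sound mix is finished: Jan 28, 1995 + 4 weeks = Feb 25, 1995.
Color grading is complete: Feb 25, 1995 + 25 days = Mar 22, 1995.
The premiere takes place: Mar 22, 1995 + 2 weeks = Apr 5, 1995.
Dec 6, 1994 falls between when principal photography wraps (Nov 26, 1994) and when the editor's assembly is delivered (Dec 17, 1994).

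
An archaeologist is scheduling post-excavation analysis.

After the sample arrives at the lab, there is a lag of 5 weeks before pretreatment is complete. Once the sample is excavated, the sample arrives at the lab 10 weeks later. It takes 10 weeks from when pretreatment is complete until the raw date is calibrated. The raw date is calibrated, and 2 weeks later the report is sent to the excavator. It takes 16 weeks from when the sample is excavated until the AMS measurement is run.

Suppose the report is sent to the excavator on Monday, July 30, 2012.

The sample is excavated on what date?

Monday, January 23, 2012

The report is sent to the excavator: Jul 30, 2012.
The raw date is calibrated: Jul 30, 2012 − 2 weeks = Jul 16, 2012.
Pretreatment is complete: Jul 16, 2012 − 10 weeks = May 7, 2012.
The sample arrives at the lab: May 7, 2012 − 5 weeks = Apr 2, 2012.
The sample is excavated: Apr 2, 2012 − 10 weeks = Jan 23, 2012.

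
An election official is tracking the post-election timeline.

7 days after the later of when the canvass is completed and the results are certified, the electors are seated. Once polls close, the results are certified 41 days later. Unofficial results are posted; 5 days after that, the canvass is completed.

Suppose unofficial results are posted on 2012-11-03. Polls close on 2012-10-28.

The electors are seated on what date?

Unofficial results are posted: Nov 3, 2012.
The canvass is completed: Nov 3, 2012 + 5 days = Nov 8, 2012.
Polls close: Oct 28, 2012.
The results are certified: Oct 28, 2012 + 41 days = Dec 8, 2012.
Both prerequisites met — the canvass is completed (Nov 8, 2012), the results are certified (Dec 8, 2012); the later is Dec 8, 2012.
The electors are seated: Dec 8, 2012 + 7 days = Dec 15, 2012.

2012-12-15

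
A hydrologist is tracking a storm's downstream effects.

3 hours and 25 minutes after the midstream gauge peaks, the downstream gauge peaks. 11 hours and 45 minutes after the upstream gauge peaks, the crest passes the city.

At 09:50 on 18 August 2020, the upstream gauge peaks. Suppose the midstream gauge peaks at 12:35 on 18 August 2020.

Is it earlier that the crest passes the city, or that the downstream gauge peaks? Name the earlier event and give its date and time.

The downstream gauge peaks — 16:00 on 18 August 2020

The upstream gauge peaks: 09:50 Aug 18, 2020.
The crest passes the city: 09:50 Aug 18, 2020 + 11h45m = 21:35 Aug 18, 2020.
The midstream gauge peaks: 12:35 Aug 18, 2020.
The downstream gauge peaks: 12:35 Aug 18, 2020 + 3h25m = 16:00 Aug 18, 2020.
Comparing: the crest passes the city at 21:35 Aug 18, 2020 vs the downstream gauge peaks at 16:00 Aug 18, 2020. Earlier: the downstream gauge peaks.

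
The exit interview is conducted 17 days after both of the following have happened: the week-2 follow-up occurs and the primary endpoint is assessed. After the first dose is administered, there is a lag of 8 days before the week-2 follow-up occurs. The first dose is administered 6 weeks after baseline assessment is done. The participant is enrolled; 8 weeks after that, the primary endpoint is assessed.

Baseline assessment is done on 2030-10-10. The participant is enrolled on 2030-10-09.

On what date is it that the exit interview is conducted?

2030-12-21

Baseline assessment is done: Oct 10, 2030.
The first dose is administered: Oct 10, 2030 + 6 weeks = Nov 21, 2030.
The week-2 follow-up occurs: Nov 21, 2030 + 8 days = Nov 29, 2030.
The participant is enrolled: Oct 9, 2030.
The primary endpoint is assessed: Oct 9, 2030 + 8 weeks = Dec 4, 2030.
Both prerequisites met — the week-2 follow-up occurs (Nov 29, 2030), the primary endpoint is assessed (Dec 4, 2030); the later is Dec 4, 2030.
The exit interview is conducted: Dec 4, 2030 + 17 days = Dec 21, 2030.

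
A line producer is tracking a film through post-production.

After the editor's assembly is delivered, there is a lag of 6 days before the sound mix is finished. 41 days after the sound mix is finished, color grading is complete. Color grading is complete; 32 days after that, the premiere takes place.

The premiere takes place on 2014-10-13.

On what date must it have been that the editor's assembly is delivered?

2014-07-26

The premiere takes place: Oct 13, 2014.
Color grading is complete: Oct 13, 2014 − 32 days = Sep 11, 2014.
The sound mix is finished: Sep 11, 2014 − 41 days = Aug 1, 2014.
The editor's assembly is delivered: Aug 1, 2014 − 6 days = Jul 26, 2014.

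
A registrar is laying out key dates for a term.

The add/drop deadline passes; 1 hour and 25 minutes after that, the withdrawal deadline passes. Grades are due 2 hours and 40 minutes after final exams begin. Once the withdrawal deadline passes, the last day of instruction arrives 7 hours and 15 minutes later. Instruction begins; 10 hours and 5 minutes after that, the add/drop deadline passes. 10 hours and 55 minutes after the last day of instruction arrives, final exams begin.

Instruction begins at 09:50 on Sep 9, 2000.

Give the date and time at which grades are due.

18:10 on Sep 10, 2000

Instruction begins: 09:50 Sep 9, 2000.
The add/drop deadline passes: 09:50 Sep 9, 2000 + 10h05m = 19:55 Sep 9, 2000.
The withdrawal deadline passes: 19:55 Sep 9, 2000 + 1h25m = 21:20 Sep 9, 2000.
The last day of instruction arrives: 21:20 Sep 9, 2000 + 7h15m = 04:35 Sep 10, 2000.
Final exams begin: 04:35 Sep 10, 2000 + 10h55m = 15:30 Sep 10, 2000.
Grades are due: 15:30 Sep 10, 2000 + 2h40m = 18:10 Sep 10, 2000.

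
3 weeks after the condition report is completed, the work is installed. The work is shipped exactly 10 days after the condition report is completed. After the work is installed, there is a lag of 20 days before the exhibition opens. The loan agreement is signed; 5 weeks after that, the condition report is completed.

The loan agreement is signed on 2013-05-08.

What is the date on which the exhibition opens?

The loan agreement is signed: May 8, 2013.
The condition report is completed: May 8, 2013 + 5 weeks = Jun 12, 2013.
The work is installed: Jun 12, 2013 + 3 weeks = Jul 3, 2013.
The exhibition opens: Jul 3, 2013 + 20 days = Jul 23, 2013.

2013-07-23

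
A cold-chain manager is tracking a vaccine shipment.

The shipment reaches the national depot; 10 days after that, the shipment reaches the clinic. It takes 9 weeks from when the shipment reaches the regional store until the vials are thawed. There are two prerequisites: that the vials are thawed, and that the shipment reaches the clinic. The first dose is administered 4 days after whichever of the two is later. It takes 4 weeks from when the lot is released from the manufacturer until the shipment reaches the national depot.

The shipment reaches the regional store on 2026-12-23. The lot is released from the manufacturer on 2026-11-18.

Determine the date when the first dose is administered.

2027-02-28

The shipment reaches the regional store: Dec 23, 2026.
The vials are thawed: Dec 23, 2026 + 9 weeks = Feb 24, 2027.
The lot is released from the manufacturer: Nov 18, 2026.
The shipment reaches the national depot: Nov 18, 2026 + 4 weeks = Dec 16, 2026.
The shipment reaches the clinic: Dec 16, 2026 + 10 days = Dec 26, 2026.
Both prerequisites met — the vials are thawed (Feb 24, 2027), the shipment reaches the clinic (Dec 26, 2026); the later is Feb 24, 2027.
The first dose is administered: Feb 24, 2027 + 4 days = Feb 28, 2027.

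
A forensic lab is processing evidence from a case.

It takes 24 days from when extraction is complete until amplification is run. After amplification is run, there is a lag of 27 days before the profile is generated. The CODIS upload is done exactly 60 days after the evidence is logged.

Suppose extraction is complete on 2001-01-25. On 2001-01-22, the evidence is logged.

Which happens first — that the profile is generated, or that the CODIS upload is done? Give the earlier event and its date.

Extraction is complete: Jan 25, 2001.
Amplification is run: Jan 25, 2001 + 24 days = Feb 18, 2001.
The profile is generated: Feb 18, 2001 + 27 days = Mar 17, 2001.
The evidence is logged: Jan 22, 2001.
The CODIS upload is done: Jan 22, 2001 + 60 days = Mar 23, 2001.
Comparing: the profile is generated on Mar 17, 2001 vs the CODIS upload is done on Mar 23, 2001. Earlier: the profile is generated.

The profile is generated — 2001-03-17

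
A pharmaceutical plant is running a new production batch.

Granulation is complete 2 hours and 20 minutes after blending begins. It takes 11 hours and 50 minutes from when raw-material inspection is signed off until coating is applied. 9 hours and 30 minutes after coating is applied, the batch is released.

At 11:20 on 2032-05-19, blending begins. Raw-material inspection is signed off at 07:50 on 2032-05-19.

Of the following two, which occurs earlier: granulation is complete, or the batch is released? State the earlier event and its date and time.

Blending begins: 11:20 May 19, 2032.
Granulation is complete: 11:20 May 19, 2032 + 2h20m = 13:40 May 19, 2032.
Raw-material inspection is signed off: 07:50 May 19, 2032.
Coating is applied: 07:50 May 19, 2032 + 11h50m = 19:40 May 19, 2032.
The batch is released: 19:40 May 19, 2032 + 9h30m = 05:10 May 20, 2032.
Comparing: granulation is complete at 13:40 May 19, 2032 vs the batch is released at 05:10 May 20, 2032. Earlier: granulation is complete.

Granulation is complete — 13:40 on 2032-05-19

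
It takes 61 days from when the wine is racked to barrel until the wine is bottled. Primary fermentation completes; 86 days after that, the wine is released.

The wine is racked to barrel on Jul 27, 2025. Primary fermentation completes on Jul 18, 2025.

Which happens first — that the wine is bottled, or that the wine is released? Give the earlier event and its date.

The wine is racked to barrel: Jul 27, 2025.
The wine is bottled: Jul 27, 2025 + 61 days = Sep 26, 2025.
Primary fermentation completes: Jul 18, 2025.
The wine is released: Jul 18, 2025 + 86 days = Oct 12, 2025.
Comparing: the wine is bottled on Sep 26, 2025 vs the wine is released on Oct 12, 2025. Earlier: the wine is bottled.

The wine is bottled — Sep 26, 2025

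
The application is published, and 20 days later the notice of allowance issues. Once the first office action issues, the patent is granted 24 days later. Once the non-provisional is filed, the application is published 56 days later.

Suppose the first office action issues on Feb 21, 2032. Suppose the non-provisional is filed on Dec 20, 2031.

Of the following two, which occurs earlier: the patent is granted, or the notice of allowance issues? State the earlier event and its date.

The first office action issues: Feb 21, 2032.
The patent is granted: Feb 21, 2032 + 24 days = Mar 16, 2032.
The non-provisional is filed: Dec 20, 2031.
The application is published: Dec 20, 2031 + 56 days = Feb 14, 2032.
The notice of allowance issues: Feb 14, 2032 + 20 days = Mar 5, 2032.
Comparing: the patent is granted on Mar 16, 2032 vs the notice of allowance issues on Mar 5, 2032. Earlier: the notice of allowance issues.

The notice of allowance issues — Mar 5, 2032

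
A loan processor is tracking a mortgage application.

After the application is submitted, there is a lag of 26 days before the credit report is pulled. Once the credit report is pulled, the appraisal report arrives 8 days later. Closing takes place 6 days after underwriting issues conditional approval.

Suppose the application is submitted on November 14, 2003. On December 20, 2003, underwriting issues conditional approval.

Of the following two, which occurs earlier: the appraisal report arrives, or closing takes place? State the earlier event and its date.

The application is submitted: Nov 14, 2003.
The credit report is pulled: Nov 14, 2003 + 26 days = Dec 10, 2003.
The appraisal report arrives: Dec 10, 2003 + 8 days = Dec 18, 2003.
Underwriting issues conditional approval: Dec 20, 2003.
Closing takes place: Dec 20, 2003 + 6 days = Dec 26, 2003.
Comparing: the appraisal report arrives on Dec 18, 2003 vs closing takes place on Dec 26, 2003. Earlier: the appraisal report arrives.

The appraisal report arrives — December 18, 2003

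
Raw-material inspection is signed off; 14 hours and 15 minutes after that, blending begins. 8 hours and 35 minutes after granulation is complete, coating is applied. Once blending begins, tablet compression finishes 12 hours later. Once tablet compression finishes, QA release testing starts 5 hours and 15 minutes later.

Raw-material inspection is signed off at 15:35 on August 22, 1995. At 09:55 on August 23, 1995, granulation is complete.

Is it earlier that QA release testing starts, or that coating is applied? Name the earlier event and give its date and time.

Raw-material inspection is signed off: 15:35 Aug 22, 1995.
Blending begins: 15:35 Aug 22, 1995 + 14h15m = 05:50 Aug 23, 1995.
Tablet compression finishes: 05:50 Aug 23, 1995 + 12h = 17:50 Aug 23, 1995.
QA release testing starts: 17:50 Aug 23, 1995 + 5h15m = 23:05 Aug 23, 1995.
Granulation is complete: 09:55 Aug 23, 1995.
Coating is applied: 09:55 Aug 23, 1995 + 8h35m = 18:30 Aug 23, 1995.
Comparing: QA release testing starts at 23:05 Aug 23, 1995 vs coating is applied at 18:30 Aug 23, 1995. Earlier: coating is applied.

Coating is applied — 18:30 on August 23, 1995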